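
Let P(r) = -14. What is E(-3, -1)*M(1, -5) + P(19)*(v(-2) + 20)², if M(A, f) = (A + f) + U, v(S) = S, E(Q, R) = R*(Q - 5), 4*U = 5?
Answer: -4558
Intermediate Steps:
U = 5/4 (U = (¼)*5 = 5/4 ≈ 1.2500)
E(Q, R) = R*(-5 + Q)
M(A, f) = 5/4 + A + f (M(A, f) = (A + f) + 5/4 = 5/4 + A + f)
E(-3, -1)*M(1, -5) + P(19)*(v(-2) + 20)² = (-(-5 - 3))*(5/4 + 1 - 5) - 14*(-2 + 20)² = -1*(-8)*(-11/4) - 14*18² = 8*(-11/4) - 14*324 = -22 - 4536 = -4558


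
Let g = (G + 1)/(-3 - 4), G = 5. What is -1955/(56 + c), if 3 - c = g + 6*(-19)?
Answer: -13685/1217 ≈ -11.245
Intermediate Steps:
g = -6/7 (g = (5 + 1)/(-3 - 4) = 6/(-7) = -1/7*6 = -6/7 ≈ -0.85714)
c = 825/7 (c = 3 - (-6/7 + 6*(-19)) = 3 - (-6/7 - 114) = 3 - 1*(-804/7) = 3 + 804/7 = 825/7 ≈ 117.86)
-1955/(56 + c) = -1955/(56 + 825/7) = -1955/1217/7 = -1955*7/1217 = -13685/1217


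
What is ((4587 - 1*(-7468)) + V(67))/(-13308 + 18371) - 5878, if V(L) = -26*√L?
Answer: -29748259/5063 - 26*√67/5063 ≈ -5875.7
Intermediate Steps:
((4587 - 1*(-7468)) + V(67))/(-13308 + 18371) - 5878 = ((4587 - 1*(-7468)) - 26*√67)/(-13308 + 18371) - 5878 = ((4587 + 7468) - 26*√67)/5063 - 5878 = (12055 - 26*√67)*(1/5063) - 5878 = (12055/5063 - 26*√67/5063) - 5878 = -29748259/5063 - 26*√67/5063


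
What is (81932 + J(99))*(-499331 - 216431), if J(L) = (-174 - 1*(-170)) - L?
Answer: -58570088698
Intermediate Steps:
J(L) = -4 - L (J(L) = (-174 + 170) - L = -4 - L)
(81932 + J(99))*(-499331 - 216431) = (81932 + (-4 - 1*99))*(-499331 - 216431) = (81932 + (-4 - 99))*(-715762) = (81932 - 103)*(-715762) = 81829*(-715762) = -58570088698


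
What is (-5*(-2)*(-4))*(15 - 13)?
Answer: -80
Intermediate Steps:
(-5*(-2)*(-4))*(15 - 13) = (10*(-4))*2 = -40*2 = -80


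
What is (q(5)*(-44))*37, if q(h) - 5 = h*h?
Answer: -48840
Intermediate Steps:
q(h) = 5 + h² (q(h) = 5 + h*h = 5 + h²)
(q(5)*(-44))*37 = ((5 + 5²)*(-44))*37 = ((5 + 25)*(-44))*37 = (30*(-44))*37 = -1320*37 = -48840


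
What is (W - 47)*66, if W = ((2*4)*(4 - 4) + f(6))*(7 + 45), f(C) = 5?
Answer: 14058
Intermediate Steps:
W = 260 (W = ((2*4)*(4 - 4) + 5)*(7 + 45) = (8*0 + 5)*52 = (0 + 5)*52 = 5*52 = 260)
(W - 47)*66 = (260 - 47)*66 = 213*66 = 14058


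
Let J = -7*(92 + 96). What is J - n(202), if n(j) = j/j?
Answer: -1317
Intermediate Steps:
n(j) = 1
J = -1316 (J = -7*188 = -1316)
J - n(202) = -1316 - 1*1 = -1316 - 1 = -1317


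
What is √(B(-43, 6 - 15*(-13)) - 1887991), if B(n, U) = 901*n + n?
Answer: I*√1926777 ≈ 1388.1*I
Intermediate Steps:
B(n, U) = 902*n
√(B(-43, 6 - 15*(-13)) - 1887991) = √(902*(-43) - 1887991) = √(-38786 - 1887991) = √(-1926777) = I*√1926777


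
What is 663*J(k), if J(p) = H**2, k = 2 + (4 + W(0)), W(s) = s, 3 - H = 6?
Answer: 5967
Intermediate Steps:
H = -3 (H = 3 - 1*6 = 3 - 6 = -3)
k = 6 (k = 2 + (4 + 0) = 2 + 4 = 6)
J(p) = 9 (J(p) = (-3)**2 = 9)
663*J(k) = 663*9 = 5967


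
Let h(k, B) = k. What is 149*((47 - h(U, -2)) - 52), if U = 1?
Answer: -894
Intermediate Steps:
149*((47 - h(U, -2)) - 52) = 149*((47 - 1*1) - 52) = 149*((47 - 1) - 52) = 149*(46 - 52) = 149*(-6) = -894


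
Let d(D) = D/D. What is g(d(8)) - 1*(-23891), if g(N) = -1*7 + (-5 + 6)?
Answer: 23885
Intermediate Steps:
d(D) = 1
g(N) = -6 (g(N) = -7 + 1 = -6)
g(d(8)) - 1*(-23891) = -6 - 1*(-23891) = -6 + 23891 = 23885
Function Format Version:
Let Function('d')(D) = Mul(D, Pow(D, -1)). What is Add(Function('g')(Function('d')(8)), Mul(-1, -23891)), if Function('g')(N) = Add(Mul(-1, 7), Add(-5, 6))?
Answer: 23885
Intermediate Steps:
Function('d')(D) = 1
Function('g')(N) = -6 (Function('g')(N) = Add(-7, 1) = -6)
Add(Function('g')(Function('d')(8)), Mul(-1, -23891)) = Add(-6, Mul(-1, -23891)) = Add(-6, 23891) = 23885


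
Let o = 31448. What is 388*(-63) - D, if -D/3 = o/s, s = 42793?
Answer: -1045937748/42793 ≈ -24442.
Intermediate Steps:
D = -94344/42793 ≈ -2.2047
388*(-63) - D = 388*(-63) - 1*(-94344/42793) = -24444 + 94344/42793 = -1045937748/42793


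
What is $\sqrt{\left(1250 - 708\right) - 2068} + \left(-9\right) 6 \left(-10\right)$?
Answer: $540 + i \sqrt{1526} \approx 540.0 + 39.064 i$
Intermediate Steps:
$\sqrt{\left(1250 - 708\right) - 2068} + \left(-9\right) 6 \left(-10\right) = \sqrt{542 - 2068} - -540 = \sqrt{-1526} + 540 = i \sqrt{1526} + 540 = 540 + i \sqrt{1526}$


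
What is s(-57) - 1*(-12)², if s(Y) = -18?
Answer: -162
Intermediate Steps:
s(-57) - 1*(-12)² = -18 - 1*(-12)² = -18 - 1*144 = -18 - 144 = -162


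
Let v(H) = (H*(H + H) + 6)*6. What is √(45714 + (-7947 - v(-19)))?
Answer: 3*√3711 ≈ 182.75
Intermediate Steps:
v(H) = 36 + 12*H² (v(H) = (H*(2*H) + 6)*6 = (2*H² + 6)*6 = (6 + 2*H²)*6 = 36 + 12*H²)
√(45714 + (-7947 - v(-19))) = √(45714 + (-7947 - (36 + 12*(-19)²))) = √(45714 + (-7947 - (36 + 12*361))) = √(45714 + (-7947 - (36 + 4332))) = √(45714 + (-7947 - 1*4368)) = √(45714 + (-7947 - 4368)) = √(45714 - 12315) = √33399 = 3*√3711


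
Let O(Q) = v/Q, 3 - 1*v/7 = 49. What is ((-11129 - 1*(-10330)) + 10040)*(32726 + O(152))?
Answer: 22982505615/76 ≈ 3.0240e+8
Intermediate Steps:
v = -322 (v = 21 - 7*49 = 21 - 343 = -322)
O(Q) = -322/Q
((-11129 - 1*(-10330)) + 10040)*(32726 + O(152)) = ((-11129 - 1*(-10330)) + 10040)*(32726 - 322/152) = ((-11129 + 10330) + 10040)*(32726 - 322*1/152) = (-799 + 10040)*(32726 - 161/76) = 9241*(2487015/76) = 22982505615/76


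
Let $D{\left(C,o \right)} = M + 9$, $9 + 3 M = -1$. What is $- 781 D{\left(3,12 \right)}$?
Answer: $- \frac{13277}{3} \approx -4425.7$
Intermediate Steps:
$M = - \frac{10}{3}$ ($M = -3 + \frac{1}{3} \left(-1\right) = -3 - \frac{1}{3} = - \frac{10}{3} \approx -3.3333$)
$D{\left(C,o \right)} = \frac{17}{3}$ ($D{\left(C,o \right)} = - \frac{10}{3} + 9 = \frac{17}{3}$)
$- 781 D{\left(3,12 \right)} = \left(-781\right) \frac{17}{3} = - \frac{13277}{3}$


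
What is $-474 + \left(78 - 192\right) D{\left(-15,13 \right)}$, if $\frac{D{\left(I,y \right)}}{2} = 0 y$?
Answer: $-474$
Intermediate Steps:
$D{\left(I,y \right)} = 0$ ($D{\left(I,y \right)} = 2 \cdot 0 y = 2 \cdot 0 = 0$)
$-474 + \left(78 - 192\right) D{\left(-15,13 \right)} = -474 + \left(78 - 192\right) 0 = -474 - 0 = -474 + 0 = -474$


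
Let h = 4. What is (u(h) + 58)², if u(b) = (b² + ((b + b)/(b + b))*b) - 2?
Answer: 5776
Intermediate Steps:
u(b) = -2 + b + b² (u(b) = (b² + ((2*b)/((2*b)))*b) - 2 = (b² + ((2*b)*(1/(2*b)))*b) - 2 = (b² + 1*b) - 2 = (b² + b) - 2 = (b + b²) - 2 = -2 + b + b²)
(u(h) + 58)² = ((-2 + 4 + 4²) + 58)² = ((-2 + 4 + 16) + 58)² = (18 + 58)² = 76² = 5776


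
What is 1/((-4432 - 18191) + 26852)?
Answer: 1/4229 ≈ 0.00023646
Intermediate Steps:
1/((-4432 - 18191) + 26852) = 1/(-22623 + 26852) = 1/4229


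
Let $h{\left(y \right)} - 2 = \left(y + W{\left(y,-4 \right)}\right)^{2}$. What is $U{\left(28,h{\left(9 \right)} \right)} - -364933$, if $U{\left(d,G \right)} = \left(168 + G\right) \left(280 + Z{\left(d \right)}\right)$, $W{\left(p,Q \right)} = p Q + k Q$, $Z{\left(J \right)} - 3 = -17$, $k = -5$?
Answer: $423187$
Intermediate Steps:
$Z{\left(J \right)} = -14$ ($Z{\left(J \right)} = 3 - 17 = -14$)
$W{\left(p,Q \right)} = - 5 Q + Q p$ ($W{\left(p,Q \right)} = p Q - 5 Q = Q p - 5 Q = - 5 Q + Q p$)
$h{\left(y \right)} = 2 + \left(20 - 3 y\right)^{2}$ ($h{\left(y \right)} = 2 + \left(y - 4 \left(-5 + y\right)\right)^{2} = 2 + \left(y - \left(-20 + 4 y\right)\right)^{2} = 2 + \left(20 - 3 y\right)^{2}$)
$U{\left(d,G \right)} = 44688 + 266 G$ ($U{\left(d,G \right)} = \left(168 + G\right) \left(280 - 14\right) = \left(168 + G\right) 266 = 44688 + 266 G$)
$U{\left(28,h{\left(9 \right)} \right)} - -364933 = \left(44688 + 266 \left(2 + \left(20 - 27\right)^{2}\right)\right) - -364933 = \left(44688 + 266 \left(2 + \left(20 - 27\right)^{2}\right)\right) + 364933 = \left(44688 + 266 \left(2 + \left(-7\right)^{2}\right)\right) + 364933 = \left(44688 + 266 \left(2 + 49\right)\right) + 364933 = \left(44688 + 266 \cdot 51\right) + 364933 = \left(44688 + 13566\right) + 364933 = 58254 + 364933 = 423187$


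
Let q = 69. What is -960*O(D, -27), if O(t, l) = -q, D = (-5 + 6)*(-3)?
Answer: 66240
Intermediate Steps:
D = -3 (D = 1*(-3) = -3)
O(t, l) = -69 (O(t, l) = -1*69 = -69)
-960*O(D, -27) = -960*(-69) = 66240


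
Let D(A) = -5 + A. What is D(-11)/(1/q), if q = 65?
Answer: -1040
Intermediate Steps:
D(-11)/(1/q) = (-5 - 11)/(1/65) = -16/1/65 = -16*65 = -1040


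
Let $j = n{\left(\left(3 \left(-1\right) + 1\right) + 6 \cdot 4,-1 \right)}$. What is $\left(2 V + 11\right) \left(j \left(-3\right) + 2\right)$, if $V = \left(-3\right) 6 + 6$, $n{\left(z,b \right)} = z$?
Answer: $832$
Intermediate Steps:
$j = 22$ ($j = \left(3 \left(-1\right) + 1\right) + 6 \cdot 4 = \left(-3 + 1\right) + 24 = -2 + 24 = 22$)
$V = -12$ ($V = -18 + 6 = -12$)
$\left(2 V + 11\right) \left(j \left(-3\right) + 2\right) = \left(2 \left(-12\right) + 11\right) \left(22 \left(-3\right) + 2\right) = \left(-24 + 11\right) \left(-66 + 2\right) = \left(-13\right) \left(-64\right) = 832$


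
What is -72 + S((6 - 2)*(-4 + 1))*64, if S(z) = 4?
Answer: 184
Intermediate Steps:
-72 + S((6 - 2)*(-4 + 1))*64 = -72 + 4*64 = -72 + 256 = 184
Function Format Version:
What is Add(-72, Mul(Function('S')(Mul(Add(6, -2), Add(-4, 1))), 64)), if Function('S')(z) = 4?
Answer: 184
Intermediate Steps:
Add(-72, Mul(Function('S')(Mul(Add(6, -2), Add(-4, 1))), 64)) = Add(-72, Mul(4, 64)) = Add(-72, 256) = 184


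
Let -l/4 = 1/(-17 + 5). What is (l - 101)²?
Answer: 91204/9 ≈ 10134.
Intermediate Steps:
l = ⅓ (l = -4/(-17 + 5) = -4/(-12) = -4*(-1/12) = ⅓ ≈ 0.33333)
(l - 101)² = (⅓ - 101)² = (-302/3)² = 91204/9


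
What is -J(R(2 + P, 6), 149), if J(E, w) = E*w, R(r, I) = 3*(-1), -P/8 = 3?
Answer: 447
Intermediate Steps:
P = -24 (P = -8*3 = -24)
R(r, I) = -3
-J(R(2 + P, 6), 149) = -(-3)*149 = -1*(-447) = 447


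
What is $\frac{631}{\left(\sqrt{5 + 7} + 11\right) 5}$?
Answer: $\frac{6941}{545} - \frac{1262 \sqrt{3}}{545} \approx 8.7251$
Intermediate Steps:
$\frac{631}{\left(\sqrt{5 + 7} + 11\right) 5} = \frac{631}{\left(\sqrt{12} + 11\right) 5} = \frac{631}{\left(2 \sqrt{3} + 11\right) 5} = \frac{631}{\left(11 + 2 \sqrt{3}\right) 5} = \frac{631}{55 + 10 \sqrt{3}}$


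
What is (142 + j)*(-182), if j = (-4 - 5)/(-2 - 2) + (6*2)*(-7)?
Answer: -21931/2 ≈ -10966.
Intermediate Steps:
j = -327/4 (j = -9/(-4) + 12*(-7) = -9*(-¼) - 84 = 9/4 - 84 = -327/4 ≈ -81.750)
(142 + j)*(-182) = (142 - 327/4)*(-182) = (241/4)*(-182) = -21931/2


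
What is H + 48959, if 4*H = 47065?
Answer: 242901/4 ≈ 60725.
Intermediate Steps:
H = 47065/4 (H = (¼)*47065 = 47065/4 ≈ 11766.)
H + 48959 = 47065/4 + 48959 = 242901/4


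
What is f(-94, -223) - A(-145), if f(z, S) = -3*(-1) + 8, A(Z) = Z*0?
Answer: 11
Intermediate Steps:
A(Z) = 0
f(z, S) = 11 (f(z, S) = 3 + 8 = 11)
f(-94, -223) - A(-145) = 11 - 1*0 = 11 + 0 = 11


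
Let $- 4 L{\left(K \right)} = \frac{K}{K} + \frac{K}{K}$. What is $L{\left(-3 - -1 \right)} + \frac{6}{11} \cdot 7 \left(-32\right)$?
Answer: $- \frac{2699}{22} \approx -122.68$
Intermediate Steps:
$L{\left(K \right)} = - \frac{1}{2}$ ($L{\left(K \right)} = - \frac{\frac{K}{K} + \frac{K}{K}}{4} = - \frac{1 + 1}{4} = \left(- \frac{1}{4}\right) 2 = - \frac{1}{2}$)
$L{\left(-3 - -1 \right)} + \frac{6}{11} \cdot 7 \left(-32\right) = - \frac{1}{2} + \frac{6}{11} \cdot 7 \left(-32\right) = - \frac{1}{2} + \frac{42}{11} \left(-32\right) = - \frac{1}{2} - \frac{1344}{11} = - \frac{2699}{22}$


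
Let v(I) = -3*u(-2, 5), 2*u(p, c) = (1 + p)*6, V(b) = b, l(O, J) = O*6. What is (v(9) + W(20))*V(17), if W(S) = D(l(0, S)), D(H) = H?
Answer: 153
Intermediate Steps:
l(O, J) = 6*O
u(p, c) = 3 + 3*p (u(p, c) = ((1 + p)*6)/2 = (6 + 6*p)/2 = 3 + 3*p)
W(S) = 0 (W(S) = 6*0 = 0)
v(I) = 9 (v(I) = -3*(3 + 3*(-2)) = -3*(3 - 6) = -3*(-3) = 9)
(v(9) + W(20))*V(17) = (9 + 0)*17 = 9*17 = 153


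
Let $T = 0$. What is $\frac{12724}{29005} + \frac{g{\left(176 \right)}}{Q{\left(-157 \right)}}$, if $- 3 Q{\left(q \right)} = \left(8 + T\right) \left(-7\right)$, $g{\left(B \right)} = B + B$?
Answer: $\frac{3917728}{203035} \approx 19.296$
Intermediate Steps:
$g{\left(B \right)} = 2 B$
$Q{\left(q \right)} = \frac{56}{3}$ ($Q{\left(q \right)} = - \frac{\left(8 + 0\right) \left(-7\right)}{3} = - \frac{8 \left(-7\right)}{3} = \left(- \frac{1}{3}\right) \left(-56\right) = \frac{56}{3}$)
$\frac{12724}{29005} + \frac{g{\left(176 \right)}}{Q{\left(-157 \right)}} = \frac{12724}{29005} + \frac{2 \cdot 176}{\frac{56}{3}} = 12724 \cdot \frac{1}{29005} + 352 \cdot \frac{3}{56} = \frac{12724}{29005} + \frac{132}{7} = \frac{3917728}{203035}$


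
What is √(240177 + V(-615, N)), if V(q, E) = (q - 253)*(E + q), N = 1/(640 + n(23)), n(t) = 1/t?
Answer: √3423080100417/2103 ≈ 879.77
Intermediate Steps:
N = 23/14721 (N = 1/(640 + 1/23) = 1/(14721/23) = 23/14721 ≈ 0.0015624)
V(q, E) = (-253 + q)*(E + q)
√(240177 + V(-615, N)) = √(240177 + ((-615)² - 253*23/14721 - 253*(-615) + (23/14721)*(-615))) = √(240177 + (378225 - 5819/14721 + 155595 - 4715/4907)) = √(240177 + 1122620608/2103) = √(1627712839/2103) = √3423080100417/2103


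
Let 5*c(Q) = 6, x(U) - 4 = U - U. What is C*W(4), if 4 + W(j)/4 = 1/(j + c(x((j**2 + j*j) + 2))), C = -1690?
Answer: 25740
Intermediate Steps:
x(U) = 4 (x(U) = 4 + (U - U) = 4 + 0 = 4)
c(Q) = 6/5 (c(Q) = (1/5)*6 = 6/5)
W(j) = -16 + 4/(6/5 + j) (W(j) = -16 + 4/(j + 6/5) = -16 + 4/(6/5 + j))
C*W(4) = -6760*(-19 - 20*4)/(6 + 5*4) = -6760*(-19 - 80)/(6 + 20) = -6760*(-99)/26 = -1690*(-198/13) = 25740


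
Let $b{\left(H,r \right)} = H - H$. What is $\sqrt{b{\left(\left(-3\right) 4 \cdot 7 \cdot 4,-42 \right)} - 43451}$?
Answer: $i \sqrt{43451} \approx 208.45 i$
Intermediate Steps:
$b{\left(H,r \right)} = 0$
$\sqrt{b{\left(\left(-3\right) 4 \cdot 7 \cdot 4,-42 \right)} - 43451} = \sqrt{0 - 43451} = \sqrt{-43451} = i \sqrt{43451}$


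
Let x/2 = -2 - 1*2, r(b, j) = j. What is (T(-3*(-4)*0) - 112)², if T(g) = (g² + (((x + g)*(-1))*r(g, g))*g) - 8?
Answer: 14400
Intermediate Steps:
x = -8 (x = 2*(-2 - 1*2) = 2*(-2 - 2) = 2*(-4) = -8)
T(g) = -8 + g² + g²*(8 - g) (T(g) = (g² + (((-8 + g)*(-1))*g)*g) - 8 = (g² + ((8 - g)*g)*g) - 8 = (g² + (g*(8 - g))*g) - 8 = (g² + g²*(8 - g)) - 8 = -8 + g² + g²*(8 - g))
(T(-3*(-4)*0) - 112)² = ((-8 - (-3*(-4)*0)³ + 9*(-3*(-4)*0)²) - 112)² = ((-8 - (12*0)³ + 9*(12*0)²) - 112)² = ((-8 - 1*0³ + 9*0²) - 112)² = ((-8 - 1*0 + 9*0) - 112)² = ((-8 + 0 + 0) - 112)² = (-8 - 112)² = (-120)² = 14400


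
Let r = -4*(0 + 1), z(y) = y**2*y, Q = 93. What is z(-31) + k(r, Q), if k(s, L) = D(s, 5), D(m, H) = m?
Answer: -29795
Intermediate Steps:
z(y) = y**3
r = -4 (r = -4*1 = -4)
k(s, L) = s
z(-31) + k(r, Q) = (-31)**3 - 4 = -29791 - 4 = -29795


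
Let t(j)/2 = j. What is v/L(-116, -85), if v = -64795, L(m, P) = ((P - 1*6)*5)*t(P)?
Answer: -12959/15470 ≈ -0.83769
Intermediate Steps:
t(j) = 2*j
L(m, P) = 2*P*(-30 + 5*P) (L(m, P) = ((P - 1*6)*5)*(2*P) = ((P - 6)*5)*(2*P) = ((-6 + P)*5)*(2*P) = (-30 + 5*P)*(2*P) = 2*P*(-30 + 5*P))
v/L(-116, -85) = -64795*(-1/(850*(-6 - 85))) = -64795/(10*(-85)*(-91)) = -64795/77350 = -64795*1/77350 = -12959/15470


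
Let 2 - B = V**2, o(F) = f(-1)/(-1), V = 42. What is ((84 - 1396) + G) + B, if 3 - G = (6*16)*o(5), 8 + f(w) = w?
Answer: -3935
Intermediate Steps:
f(w) = -8 + w
o(F) = 9 (o(F) = (-8 - 1)/(-1) = -9*(-1) = 9)
G = -861 (G = 3 - 6*16*9 = 3 - 96*9 = 3 - 1*864 = 3 - 864 = -861)
B = -1762 (B = 2 - 1*42**2 = 2 - 1*1764 = 2 - 1764 = -1762)
((84 - 1396) + G) + B = ((84 - 1396) - 861) - 1762 = (-1312 - 861) - 1762 = -2173 - 1762 = -3935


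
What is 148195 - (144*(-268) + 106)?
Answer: 186681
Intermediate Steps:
148195 - (144*(-268) + 106) = 148195 - (-38592 + 106) = 148195 - 1*(-38486) = 148195 + 38486 = 186681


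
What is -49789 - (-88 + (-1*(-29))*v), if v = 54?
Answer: -51267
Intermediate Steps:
-49789 - (-88 + (-1*(-29))*v) = -49789 - (-88 - 1*(-29)*54) = -49789 - (-88 + 29*54) = -49789 - (-88 + 1566) = -49789 - 1*1478 = -49789 - 1478 = -51267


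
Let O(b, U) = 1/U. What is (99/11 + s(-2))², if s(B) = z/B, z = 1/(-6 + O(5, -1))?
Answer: 16129/196 ≈ 82.291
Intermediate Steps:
z = -⅐ (z = 1/(-6 + 1/(-1)) = 1/(-6 - 1) = 1/(-7) = -⅐ ≈ -0.14286)
s(B) = -1/(7*B)
(99/11 + s(-2))² = (99/11 - ⅐/(-2))² = (99*(1/11) - ⅐*(-½))² = (9 + 1/14)² = (127/14)² = 16129/196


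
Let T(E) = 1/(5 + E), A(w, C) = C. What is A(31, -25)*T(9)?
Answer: -25/14 ≈ -1.7857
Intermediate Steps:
A(31, -25)*T(9) = -25/(5 + 9) = -25/14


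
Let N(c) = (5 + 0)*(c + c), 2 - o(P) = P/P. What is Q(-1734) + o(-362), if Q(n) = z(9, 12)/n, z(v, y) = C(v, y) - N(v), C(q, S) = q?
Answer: 605/578 ≈ 1.0467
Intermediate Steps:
o(P) = 1 (o(P) = 2 - P/P = 2 - 1*1 = 2 - 1 = 1)
N(c) = 10*c (N(c) = 5*(2*c) = 10*c)
z(v, y) = -9*v (z(v, y) = v - 10*v = -9*v)
Q(n) = -81/n (Q(n) = (-9*9)/n = -81/n)
Q(-1734) + o(-362) = -81/(-1734) + 1 = -81*(-1/1734) + 1 = 27/578 + 1 = 605/578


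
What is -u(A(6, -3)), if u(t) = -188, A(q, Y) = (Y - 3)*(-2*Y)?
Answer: 188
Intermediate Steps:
A(q, Y) = -2*Y*(-3 + Y) (A(q, Y) = (-3 + Y)*(-2*Y) = -2*Y*(-3 + Y))
-u(A(6, -3)) = -1*(-188) = 188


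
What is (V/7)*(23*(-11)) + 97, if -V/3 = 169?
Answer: 128950/7 ≈ 18421.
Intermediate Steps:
V = -507 (V = -3*169 = -507)
(V/7)*(23*(-11)) + 97 = (-507/7)*(23*(-11)) + 97 = -507*1/7*(-253) + 97 = -507/7*(-253) + 97 = 128271/7 + 97 = 128950/7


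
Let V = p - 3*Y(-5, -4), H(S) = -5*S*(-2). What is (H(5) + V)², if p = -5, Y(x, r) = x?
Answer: 3600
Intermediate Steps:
H(S) = 10*S
V = 10 (V = -5 - 3*(-5) = -5 + 15 = 10)
(H(5) + V)² = (10*5 + 10)² = (50 + 10)² = 60² = 3600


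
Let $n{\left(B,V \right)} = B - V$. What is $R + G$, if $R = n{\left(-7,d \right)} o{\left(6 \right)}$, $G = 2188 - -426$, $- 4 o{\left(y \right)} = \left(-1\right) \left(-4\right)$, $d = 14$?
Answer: $2635$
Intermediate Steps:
$o{\left(y \right)} = -1$ ($o{\left(y \right)} = - \frac{\left(-1\right) \left(-4\right)}{4} = \left(- \frac{1}{4}\right) 4 = -1$)
$G = 2614$ ($G = 2188 + 426 = 2614$)
$R = 21$ ($R = \left(-7 - 14\right) \left(-1\right) = \left(-21\right) \left(-1\right) = 21$)
$R + G = 21 + 2614 = 2635$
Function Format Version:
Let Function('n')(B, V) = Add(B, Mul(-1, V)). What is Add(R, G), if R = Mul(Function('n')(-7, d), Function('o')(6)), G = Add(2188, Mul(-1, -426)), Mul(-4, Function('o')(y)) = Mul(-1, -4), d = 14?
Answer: 2635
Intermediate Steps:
Function('o')(y) = -1 (Function('o')(y) = Mul(Rational(-1, 4), Mul(-1, -4)) = Mul(Rational(-1, 4), 4) = -1)
G = 2614 (G = Add(2188, 426) = 2614)
R = 21 (R = Mul(Add(-7, Mul(-1, 14)), -1) = Mul(Add(-7, -14), -1) = Mul(-21, -1) = 21)
Add(R, G) = Add(21, 2614) = 2635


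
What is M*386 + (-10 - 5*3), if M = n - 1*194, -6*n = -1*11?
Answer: -222604/3 ≈ -74201.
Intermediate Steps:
n = 11/6 (n = -(-1)*11/6 = -⅙*(-11) = 11/6 ≈ 1.8333)
M = -1153/6 (M = 11/6 - 1*194 = 11/6 - 194 = -1153/6 ≈ -192.17)
M*386 + (-10 - 5*3) = -1153/6*386 + (-10 - 5*3) = -222529/3 + (-10 - 15) = -222529/3 - 25 = -222604/3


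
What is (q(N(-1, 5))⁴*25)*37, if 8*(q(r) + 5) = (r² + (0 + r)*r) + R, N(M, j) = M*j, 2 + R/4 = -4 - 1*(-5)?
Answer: 74925/256 ≈ 292.68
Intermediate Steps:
R = -4 (R = -8 + 4*(-4 - 1*(-5)) = -8 + 4*(-4 + 5) = -8 + 4*1 = -8 + 4 = -4)
q(r) = -11/2 + r²/4 (q(r) = -5 + ((r² + (0 + r)*r) - 4)/8 = -5 + ((r² + r*r) - 4)/8 = -5 + ((r² + r²) - 4)/8 = -5 + (2*r² - 4)/8 = -5 + (-4 + 2*r²)/8 = -5 + (-½ + r²/4) = -11/2 + r²/4)
(q(N(-1, 5))⁴*25)*37 = ((-11/2 + (-1*5)²/4)⁴*25)*37 = ((-11/2 + (¼)*(-5)²)⁴*25)*37 = ((-11/2 + (¼)*25)⁴*25)*37 = ((-11/2 + 25/4)⁴*25)*37 = ((¾)⁴*25)*37 = ((81/256)*25)*37 = (2025/256)*37 = 74925/256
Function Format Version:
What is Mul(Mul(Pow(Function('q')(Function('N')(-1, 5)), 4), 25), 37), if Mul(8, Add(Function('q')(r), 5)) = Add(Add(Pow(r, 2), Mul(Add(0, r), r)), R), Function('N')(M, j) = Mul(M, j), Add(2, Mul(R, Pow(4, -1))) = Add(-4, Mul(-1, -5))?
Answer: Rational(74925, 256) ≈ 292.68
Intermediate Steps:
R = -4 (R = Add(-8, Mul(4, Add(-4, Mul(-1, -5)))) = Add(-8, Mul(4, Add(-4, 5))) = Add(-8, Mul(4, 1)) = Add(-8, 4) = -4)
Function('q')(r) = Add(Rational(-11, 2), Mul(Rational(1, 4), Pow(r, 2))) (Function('q')(r) = Add(-5, Mul(Rational(1, 8), Add(Add(Pow(r, 2), Mul(Add(0, r), r)), -4))) = Add(-5, Mul(Rational(1, 8), Add(Add(Pow(r, 2), Mul(r, r)), -4))) = Add(-5, Mul(Rational(1, 8), Add(Add(Pow(r, 2), Pow(r, 2)), -4))) = Add(-5, Mul(Rational(1, 8), Add(Mul(2, Pow(r, 2)), -4))) = Add(-5, Mul(Rational(1, 8), Add(-4, Mul(2, Pow(r, 2))))) = Add(-5, Add(Rational(-1, 2), Mul(Rational(1, 4), Pow(r, 2)))) = Add(Rational(-11, 2), Mul(Rational(1, 4), Pow(r, 2))))
Mul(Mul(Pow(Function('q')(Function('N')(-1, 5)), 4), 25), 37) = Mul(Mul(Pow(Add(Rational(-11, 2), Mul(Rational(1, 4), Pow(Mul(-1, 5), 2))), 4), 25), 37) = Mul(Mul(Pow(Add(Rational(-11, 2), Mul(Rational(1, 4), Pow(-5, 2))), 4), 25), 37) = Mul(Mul(Pow(Add(Rational(-11, 2), Mul(Rational(1, 4), 25)), 4), 25), 37) = Mul(Mul(Pow(Add(Rational(-11, 2), Rational(25, 4)), 4), 25), 37) = Mul(Mul(Pow(Rational(3, 4), 4), 25), 37) = Mul(Mul(Rational(81, 256), 25), 37) = Mul(Rational(2025, 256), 37) = Rational(74925, 256)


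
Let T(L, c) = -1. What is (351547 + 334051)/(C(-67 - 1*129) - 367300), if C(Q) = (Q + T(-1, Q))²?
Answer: -685598/328491 ≈ -2.0871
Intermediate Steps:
C(Q) = (-1 + Q)² (C(Q) = (Q - 1)² = (-1 + Q)²)
(351547 + 334051)/(C(-67 - 1*129) - 367300) = (351547 + 334051)/((-1 + (-67 - 1*129))² - 367300) = 685598/((-1 + (-67 - 129))² - 367300) = 685598/((-1 - 196)² - 367300) = 685598/((-197)² - 367300) = 685598/(38809 - 367300) = 685598/(-328491) = 685598*(-1/328491) = -685598/328491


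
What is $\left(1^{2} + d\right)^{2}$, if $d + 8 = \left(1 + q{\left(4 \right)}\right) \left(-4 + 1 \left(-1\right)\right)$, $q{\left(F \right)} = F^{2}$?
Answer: $8464$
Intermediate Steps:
$d = -93$ ($d = -8 + \left(1 + 4^{2}\right) \left(-4 + 1 \left(-1\right)\right) = -8 + \left(1 + 16\right) \left(-4 - 1\right) = -8 + 17 \left(-5\right) = -8 - 85 = -93$)
$\left(1^{2} + d\right)^{2} = \left(1^{2} - 93\right)^{2} = \left(1 - 93\right)^{2} = \left(-92\right)^{2} = 8464$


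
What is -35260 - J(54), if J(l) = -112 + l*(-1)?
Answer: -35094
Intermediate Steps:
J(l) = -112 - l
-35260 - J(54) = -35260 - (-112 - 1*54) = -35260 - (-112 - 54) = -35260 - 1*(-166) = -35260 + 166 = -35094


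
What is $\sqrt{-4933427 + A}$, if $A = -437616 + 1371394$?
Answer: $i \sqrt{3999649} \approx 1999.9 i$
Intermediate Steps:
$A = 933778$
$\sqrt{-4933427 + A} = \sqrt{-4933427 + 933778} = \sqrt{-3999649} = i \sqrt{3999649}$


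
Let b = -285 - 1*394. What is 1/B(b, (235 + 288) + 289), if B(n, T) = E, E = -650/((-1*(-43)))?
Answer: -43/650 ≈ -0.066154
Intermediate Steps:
b = -679 (b = -285 - 394 = -679)
E = -650/43 ≈ -15.116
B(n, T) = -650/43
1/B(b, (235 + 288) + 289) = 1/(-650/43) = -43/650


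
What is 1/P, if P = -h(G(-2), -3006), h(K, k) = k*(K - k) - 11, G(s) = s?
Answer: 1/9030035 ≈ 1.1074e-7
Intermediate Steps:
h(K, k) = -11 + k*(K - k)
P = 9030035 (P = -(-11 - 1*(-3006)**2 - 2*(-3006)) = -(-11 - 1*9036036 + 6012) = -(-11 - 9036036 + 6012) = -1*(-9030035) = 9030035)
1/P = 1/9030035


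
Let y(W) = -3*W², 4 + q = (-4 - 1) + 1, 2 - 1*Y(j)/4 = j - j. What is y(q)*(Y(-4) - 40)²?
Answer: -196608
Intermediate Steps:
Y(j) = 8 (Y(j) = 8 - 4*(j - j) = 8 - 4*0 = 8 + 0 = 8)
q = -8 (q = -4 + ((-4 - 1) + 1) = -4 + (-5 + 1) = -4 - 4 = -8)
y(q)*(Y(-4) - 40)² = (-3*(-8)²)*(8 - 40)² = -3*64*(-32)² = -192*1024 = -196608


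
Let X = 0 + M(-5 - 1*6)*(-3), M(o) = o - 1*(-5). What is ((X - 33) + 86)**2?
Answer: 5041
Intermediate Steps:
M(o) = 5 + o (M(o) = o + 5 = 5 + o)
X = 18 (X = 0 + (5 + (-5 - 1*6))*(-3) = 0 + (5 + (-5 - 6))*(-3) = 0 + (5 - 11)*(-3) = 0 - 6*(-3) = 0 + 18 = 18)
((X - 33) + 86)**2 = ((18 - 33) + 86)**2 = (-15 + 86)**2 = 71**2 = 5041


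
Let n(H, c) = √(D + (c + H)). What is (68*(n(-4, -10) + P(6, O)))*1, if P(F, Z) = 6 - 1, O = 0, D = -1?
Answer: 340 + 68*I*√15 ≈ 340.0 + 263.36*I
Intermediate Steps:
P(F, Z) = 5
n(H, c) = √(-1 + H + c) (n(H, c) = √(-1 + (c + H)) = √(-1 + (H + c)) = √(-1 + H + c))
(68*(n(-4, -10) + P(6, O)))*1 = (68*(√(-1 - 4 - 10) + 5))*1 = (68*(√(-15) + 5))*1 = (68*(I*√15 + 5))*1 = (68*(5 + I*√15))*1 = (340 + 68*I*√15)*1 = 340 + 68*I*√15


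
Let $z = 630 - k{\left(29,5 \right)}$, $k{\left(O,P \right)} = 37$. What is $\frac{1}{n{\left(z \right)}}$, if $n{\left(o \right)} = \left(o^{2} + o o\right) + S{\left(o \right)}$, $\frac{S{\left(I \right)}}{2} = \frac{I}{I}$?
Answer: $\frac{1}{703300} \approx 1.4219 \cdot 10^{-6}$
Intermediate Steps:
$S{\left(I \right)} = 2$ ($S{\left(I \right)} = 2 \frac{I}{I} = 2 \cdot 1 = 2$)
$z = 593$ ($z = 630 - 37 = 593$)
$n{\left(o \right)} = 2 + 2 o^{2}$ ($n{\left(o \right)} = \left(o^{2} + o o\right) + 2 = \left(o^{2} + o^{2}\right) + 2 = 2 o^{2} + 2 = 2 + 2 o^{2}$)
$\frac{1}{n{\left(z \right)}} = \frac{1}{2 + 2 \cdot 593^{2}} = \frac{1}{2 + 2 \cdot 351649} = \frac{1}{2 + 703298} = \frac{1}{703300}$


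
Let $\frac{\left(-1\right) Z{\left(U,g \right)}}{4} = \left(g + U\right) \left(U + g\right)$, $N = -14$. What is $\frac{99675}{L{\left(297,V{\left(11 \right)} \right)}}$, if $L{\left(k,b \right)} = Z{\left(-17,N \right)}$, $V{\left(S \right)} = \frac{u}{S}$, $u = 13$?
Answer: $- \frac{99675}{3844} \approx -25.93$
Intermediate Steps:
$V{\left(S \right)} = \frac{13}{S}$
$Z{\left(U,g \right)} = - 4 \left(U + g\right)^{2}$ ($Z{\left(U,g \right)} = - 4 \left(g + U\right) \left(U + g\right) = - 4 \left(U + g\right) \left(U + g\right) = - 4 \left(U + g\right)^{2}$)
$L{\left(k,b \right)} = -3844$ ($L{\left(k,b \right)} = - 4 \left(-17 - 14\right)^{2} = - 4 \left(-31\right)^{2} = \left(-4\right) 961 = -3844$)
$\frac{99675}{L{\left(297,V{\left(11 \right)} \right)}} = \frac{99675}{-3844} = 99675 \left(- \frac{1}{3844}\right) = - \frac{99675}{3844}$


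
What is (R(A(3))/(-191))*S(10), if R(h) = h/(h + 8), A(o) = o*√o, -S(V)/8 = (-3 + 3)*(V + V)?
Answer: 0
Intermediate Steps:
S(V) = 0 (S(V) = -8*(-3 + 3)*(V + V) = -0*2*V = -8*0 = 0)
A(o) = o^(3/2)
R(h) = h/(8 + h)
(R(A(3))/(-191))*S(10) = ((3^(3/2)/(8 + 3^(3/2)))/(-191))*0 = (((3*√3)/(8 + 3*√3))*(-1/191))*0 = ((3*√3/(8 + 3*√3))*(-1/191))*0 = -3*√3/(191*(8 + 3*√3))*0 = 0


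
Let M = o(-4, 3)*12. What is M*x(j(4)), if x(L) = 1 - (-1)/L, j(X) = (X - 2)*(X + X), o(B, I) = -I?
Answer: -153/4 ≈ -38.250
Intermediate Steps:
j(X) = 2*X*(-2 + X) (j(X) = (-2 + X)*(2*X) = 2*X*(-2 + X))
x(L) = 1 + 1/L
M = -36 (M = -1*3*12 = -3*12 = -36)
M*x(j(4)) = -36*(1 + 2*4*(-2 + 4))/(2*4*(-2 + 4)) = -36*(1 + 2*4*2)/(2*4*2) = -36*(1 + 16)/16 = -9*17/4 = -36*17/16 = -153/4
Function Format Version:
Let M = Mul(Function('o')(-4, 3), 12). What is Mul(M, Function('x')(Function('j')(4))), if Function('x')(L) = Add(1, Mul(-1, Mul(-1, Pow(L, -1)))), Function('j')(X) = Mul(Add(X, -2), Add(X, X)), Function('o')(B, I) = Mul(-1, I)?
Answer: Rational(-153, 4) ≈ -38.250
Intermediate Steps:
Function('j')(X) = Mul(2, X, Add(-2, X)) (Function('j')(X) = Mul(Add(-2, X), Mul(2, X)) = Mul(2, X, Add(-2, X)))
Function('x')(L) = Add(1, Pow(L, -1))
M = -36 (M = Mul(Mul(-1, 3), 12) = Mul(-3, 12) = -36)
Mul(M, Function('x')(Function('j')(4))) = Mul(-36, Mul(Pow(Mul(2, 4, Add(-2, 4)), -1), Add(1, Mul(2, 4, Add(-2, 4))))) = Mul(-36, Mul(Pow(Mul(2, 4, 2), -1), Add(1, Mul(2, 4, 2)))) = Mul(-36, Mul(Pow(16, -1), Add(1, 16))) = Mul(-36, Mul(Rational(1, 16), 17)) = Mul(-36, Rational(17, 16)) = Rational(-153, 4)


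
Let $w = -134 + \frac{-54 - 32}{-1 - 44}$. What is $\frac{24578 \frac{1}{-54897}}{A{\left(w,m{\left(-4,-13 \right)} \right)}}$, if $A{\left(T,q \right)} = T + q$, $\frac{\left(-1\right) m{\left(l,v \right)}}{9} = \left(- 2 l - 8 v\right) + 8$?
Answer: $\frac{184335}{499050328} \approx 0.00036937$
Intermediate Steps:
$m{\left(l,v \right)} = -72 + 18 l + 72 v$ ($m{\left(l,v \right)} = - 9 \left(\left(- 2 l - 8 v\right) + 8\right) = - 9 \left(\left(- 8 v - 2 l\right) + 8\right) = - 9 \left(8 - 8 v - 2 l\right) = -72 + 18 l + 72 v$)
$w = - \frac{5944}{45}$ ($w = -134 - \frac{86}{-45} = -134 - - \frac{86}{45} = -134 + \frac{86}{45} = - \frac{5944}{45} \approx -132.09$)
$\frac{24578 \frac{1}{-54897}}{A{\left(w,m{\left(-4,-13 \right)} \right)}} = \frac{24578 \frac{1}{-54897}}{- \frac{5944}{45} + \left(-72 + 18 \left(-4\right) + 72 \left(-13\right)\right)} = \frac{24578 \left(- \frac{1}{54897}\right)}{- \frac{5944}{45} - 1080} = - \frac{24578}{54897 \left(- \frac{5944}{45} - 1080\right)} = - \frac{24578}{54897 \left(- \frac{54544}{45}\right)} = \left(- \frac{24578}{54897}\right) \left(- \frac{45}{54544}\right) = \frac{184335}{499050328}$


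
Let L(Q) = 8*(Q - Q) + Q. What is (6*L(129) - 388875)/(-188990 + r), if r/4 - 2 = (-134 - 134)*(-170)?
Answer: 388101/6742 ≈ 57.565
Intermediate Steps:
L(Q) = Q (L(Q) = 8*0 + Q = 0 + Q = Q)
r = 182248 (r = 8 + 4*((-134 - 134)*(-170)) = 8 + 4*(-268*(-170)) = 8 + 4*45560 = 8 + 182240 = 182248)
(6*L(129) - 388875)/(-188990 + r) = (6*129 - 388875)/(-188990 + 182248) = (774 - 388875)/(-6742) = -388101*(-1/6742) = 388101/6742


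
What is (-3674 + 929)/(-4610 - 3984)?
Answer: 2745/8594 ≈ 0.31941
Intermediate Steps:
(-3674 + 929)/(-4610 - 3984) = -2745/(-8594) = -2745*(-1/8594) = 2745/8594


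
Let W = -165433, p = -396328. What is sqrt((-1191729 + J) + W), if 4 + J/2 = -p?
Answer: I*sqrt(564514) ≈ 751.34*I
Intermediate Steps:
J = 792648 (J = -8 + 2*(-1*(-396328)) = -8 + 2*396328 = -8 + 792656 = 792648)
sqrt((-1191729 + J) + W) = sqrt((-1191729 + 792648) - 165433) = sqrt(-399081 - 165433) = sqrt(-564514) = I*sqrt(564514)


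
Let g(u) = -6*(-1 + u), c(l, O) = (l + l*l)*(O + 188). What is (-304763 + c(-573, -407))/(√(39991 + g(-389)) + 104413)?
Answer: -7526436422051/10902032238 + 72083327*√42331/10902032238 ≈ -689.01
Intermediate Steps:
c(l, O) = (188 + O)*(l + l²) (c(l, O) = (l + l²)*(188 + O) = (188 + O)*(l + l²))
g(u) = 6 - 6*u
(-304763 + c(-573, -407))/(√(39991 + g(-389)) + 104413) = (-304763 - 573*(188 - 407 + 188*(-573) - 407*(-573)))/(√(39991 + (6 - 6*(-389))) + 104413) = (-304763 - 573*(188 - 407 - 107724 + 233211))/(√(39991 + (6 + 2334)) + 104413) = (-304763 - 573*125268)/(√(39991 + 2340) + 104413) = (-304763 - 71778564)/(√42331 + 104413) = -72083327/(104413 + √42331)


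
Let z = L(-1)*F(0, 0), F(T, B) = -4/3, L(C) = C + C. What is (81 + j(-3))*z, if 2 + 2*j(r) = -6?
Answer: 616/3 ≈ 205.33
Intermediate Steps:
L(C) = 2*C
j(r) = -4 (j(r) = -1 + (½)*(-6) = -1 - 3 = -4)
F(T, B) = -4/3 (F(T, B) = -4*⅓ = -4/3)
z = 8/3 (z = (2*(-1))*(-4/3) = -2*(-4/3) = 8/3 ≈ 2.6667)
(81 + j(-3))*z = (81 - 4)*(8/3) = 77*(8/3) = 616/3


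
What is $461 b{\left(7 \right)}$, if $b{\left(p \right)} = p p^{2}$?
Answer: $158123$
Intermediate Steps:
$b{\left(p \right)} = p^{3}$
$461 b{\left(7 \right)} = 461 \cdot 7^{3} = 461 \cdot 343 = 158123$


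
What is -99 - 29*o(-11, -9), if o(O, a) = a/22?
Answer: -1917/22 ≈ -87.136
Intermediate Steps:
o(O, a) = a/22 (o(O, a) = a*(1/22) = a/22)
-99 - 29*o(-11, -9) = -99 - 29*(-9)/22 = -99 - 29*(-9/22) = -99 + 261/22 = -1917/22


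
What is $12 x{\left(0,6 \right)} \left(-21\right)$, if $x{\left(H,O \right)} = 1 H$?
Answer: $0$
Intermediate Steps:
$x{\left(H,O \right)} = H$
$12 x{\left(0,6 \right)} \left(-21\right) = 12 \cdot 0 \left(-21\right) = 0 \left(-21\right) = 0$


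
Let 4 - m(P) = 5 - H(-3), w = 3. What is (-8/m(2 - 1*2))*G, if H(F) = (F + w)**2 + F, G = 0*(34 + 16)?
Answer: 0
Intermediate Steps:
G = 0 (G = 0*50 = 0)
H(F) = F + (3 + F)**2 (H(F) = (F + 3)**2 + F = (3 + F)**2 + F = F + (3 + F)**2)
m(P) = -4 (m(P) = 4 - (5 - (-3 + (3 - 3)**2)) = 4 - (5 - (-3 + 0**2)) = 4 - (5 - (-3 + 0)) = 4 - (5 - 1*(-3)) = 4 - (5 + 3) = 4 - 1*8 = 4 - 8 = -4)
(-8/m(2 - 1*2))*G = -8/(-4)*0 = -8*(-1/4)*0 = 2*0 = 0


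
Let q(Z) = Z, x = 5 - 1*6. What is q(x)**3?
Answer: -1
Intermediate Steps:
x = -1 (x = 5 - 6 = -1)
q(x)**3 = (-1)**3 = -1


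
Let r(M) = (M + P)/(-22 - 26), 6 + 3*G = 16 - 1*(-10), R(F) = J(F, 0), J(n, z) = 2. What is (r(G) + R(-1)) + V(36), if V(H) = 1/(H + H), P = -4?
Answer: 47/24 ≈ 1.9583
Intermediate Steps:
V(H) = 1/(2*H)
R(F) = 2
G = 20/3 (G = -2 + (16 - 1*(-10))/3 = -2 + (16 + 10)/3 = -2 + (1/3)*26 = -2 + 26/3 = 20/3 ≈ 6.6667)
r(M) = 1/12 - M/48 (r(M) = (M - 4)/(-22 - 26) = (-4 + M)/(-48) = (-4 + M)*(-1/48) = 1/12 - M/48)
(r(G) + R(-1)) + V(36) = ((1/12 - 1/48*20/3) + 2) + (1/2)/36 = ((1/12 - 5/36) + 2) + (1/2)*(1/36) = (-1/18 + 2) + 1/72 = 35/18 + 1/72 = 47/24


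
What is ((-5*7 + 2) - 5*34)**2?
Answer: 41209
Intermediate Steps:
((-5*7 + 2) - 5*34)**2 = ((-35 + 2) - 170)**2 = (-33 - 170)**2 = (-203)**2 = 41209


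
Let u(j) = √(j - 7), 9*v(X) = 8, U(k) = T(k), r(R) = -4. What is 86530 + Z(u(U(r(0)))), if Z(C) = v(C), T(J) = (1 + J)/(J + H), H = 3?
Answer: 778778/9 ≈ 86531.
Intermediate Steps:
T(J) = (1 + J)/(3 + J) (T(J) = (1 + J)/(J + 3) = (1 + J)/(3 + J))
U(k) = (1 + k)/(3 + k)
v(X) = 8/9 (v(X) = (⅑)*8 = 8/9)
u(j) = √(-7 + j)
Z(C) = 8/9
86530 + Z(u(U(r(0)))) = 86530 + 8/9 = 778778/9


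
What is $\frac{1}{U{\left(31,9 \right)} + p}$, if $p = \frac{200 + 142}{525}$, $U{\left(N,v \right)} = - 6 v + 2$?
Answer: $- \frac{175}{8986} \approx -0.019475$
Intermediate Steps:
$U{\left(N,v \right)} = 2 - 6 v$
$p = \frac{114}{175}$ ($p = 342 \cdot \frac{1}{525} = \frac{114}{175} \approx 0.65143$)
$\frac{1}{U{\left(31,9 \right)} + p} = \frac{1}{\left(2 - 54\right) + \frac{114}{175}} = \frac{1}{-52 + \frac{114}{175}} = \frac{1}{- \frac{8986}{175}} = - \frac{175}{8986}$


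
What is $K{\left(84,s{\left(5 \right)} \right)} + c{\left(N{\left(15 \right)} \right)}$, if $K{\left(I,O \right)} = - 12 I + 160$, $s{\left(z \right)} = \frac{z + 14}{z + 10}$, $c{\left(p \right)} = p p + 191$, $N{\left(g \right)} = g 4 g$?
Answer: $809343$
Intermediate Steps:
$N{\left(g \right)} = 4 g^{2}$ ($N{\left(g \right)} = 4 g g = 4 g^{2}$)
$c{\left(p \right)} = 191 + p^{2}$ ($c{\left(p \right)} = p^{2} + 191 = 191 + p^{2}$)
$s{\left(z \right)} = \frac{14 + z}{10 + z}$
$K{\left(I,O \right)} = 160 - 12 I$
$K{\left(84,s{\left(5 \right)} \right)} + c{\left(N{\left(15 \right)} \right)} = \left(160 - 1008\right) + \left(191 + \left(4 \cdot 15^{2}\right)^{2}\right) = \left(160 - 1008\right) + \left(191 + \left(4 \cdot 225\right)^{2}\right) = -848 + \left(191 + 900^{2}\right) = -848 + \left(191 + 810000\right) = -848 + 810191 = 809343$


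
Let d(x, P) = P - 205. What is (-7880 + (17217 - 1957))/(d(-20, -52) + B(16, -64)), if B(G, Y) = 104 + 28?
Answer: -1476/25 ≈ -59.040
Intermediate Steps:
B(G, Y) = 132
d(x, P) = -205 + P
(-7880 + (17217 - 1957))/(d(-20, -52) + B(16, -64)) = (-7880 + (17217 - 1957))/((-205 - 52) + 132) = (-7880 + 15260)/(-257 + 132) = 7380/(-125) = 7380*(-1/125) = -1476/25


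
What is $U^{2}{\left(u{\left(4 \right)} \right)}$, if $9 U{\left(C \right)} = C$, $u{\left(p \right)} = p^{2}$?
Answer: $\frac{256}{81} \approx 3.1605$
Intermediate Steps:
$U{\left(C \right)} = \frac{C}{9}$
$U^{2}{\left(u{\left(4 \right)} \right)} = \left(\frac{4^{2}}{9}\right)^{2} = \left(\frac{1}{9} \cdot 16\right)^{2} = \left(\frac{16}{9}\right)^{2} = \frac{256}{81}$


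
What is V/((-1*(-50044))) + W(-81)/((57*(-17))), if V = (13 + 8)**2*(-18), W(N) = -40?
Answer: -2845081/24246318 ≈ -0.11734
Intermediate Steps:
V = -7938 (V = 21**2*(-18) = 441*(-18) = -7938)
V/((-1*(-50044))) + W(-81)/((57*(-17))) = -7938/((-1*(-50044))) - 40/(57*(-17)) = -7938/50044 - 40/(-969) = -7938*1/50044 - 40*(-1/969) = -3969/25022 + 40/969 = -2845081/24246318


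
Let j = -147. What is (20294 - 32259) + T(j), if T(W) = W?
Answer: -12112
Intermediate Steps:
(20294 - 32259) + T(j) = (20294 - 32259) - 147 = -11965 - 147 = -12112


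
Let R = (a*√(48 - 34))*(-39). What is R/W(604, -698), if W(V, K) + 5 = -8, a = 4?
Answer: 12*√14 ≈ 44.900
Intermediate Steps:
W(V, K) = -13 (W(V, K) = -5 - 8 = -13)
R = -156*√14 (R = (4*√(48 - 34))*(-39) = (4*√14)*(-39) = -156*√14 ≈ -583.70)
R/W(604, -698) = -156*√14/(-13) = -156*√14*(-1/13) = 12*√14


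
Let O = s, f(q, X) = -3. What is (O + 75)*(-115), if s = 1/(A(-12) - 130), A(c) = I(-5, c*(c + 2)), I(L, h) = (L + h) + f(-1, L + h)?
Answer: -155135/18 ≈ -8618.6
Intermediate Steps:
I(L, h) = -3 + L + h (I(L, h) = (L + h) - 3 = -3 + L + h)
A(c) = -8 + c*(2 + c) (A(c) = -3 - 5 + c*(c + 2) = -3 - 5 + c*(2 + c) = -8 + c*(2 + c))
s = -1/18 (s = 1/((-8 - 12*(2 - 12)) - 130) = 1/((-8 - 12*(-10)) - 130) = 1/((-8 + 120) - 130) = 1/(112 - 130) = 1/(-18) = -1/18 ≈ -0.055556)
O = -1/18 ≈ -0.055556
(O + 75)*(-115) = (-1/18 + 75)*(-115) = (1349/18)*(-115) = -155135/18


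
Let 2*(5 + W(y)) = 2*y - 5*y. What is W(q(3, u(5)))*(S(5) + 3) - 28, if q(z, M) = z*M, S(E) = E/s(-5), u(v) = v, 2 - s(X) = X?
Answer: -911/7 ≈ -130.14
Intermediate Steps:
s(X) = 2 - X
S(E) = E/7 (S(E) = E/(2 - 1*(-5)) = E/(2 + 5) = E/7)
q(z, M) = M*z
W(y) = -5 - 3*y/2 (W(y) = -5 + (2*y - 5*y)/2 = -5 + (-3*y)/2 = -5 - 3*y/2)
W(q(3, u(5)))*(S(5) + 3) - 28 = (-5 - 15*3/2)*((1/7)*5 + 3) - 28 = (-5 - 3/2*15)*(5/7 + 3) - 28 = (-5 - 45/2)*(26/7) - 28 = -55/2*26/7 - 28 = -715/7 - 28 = -911/7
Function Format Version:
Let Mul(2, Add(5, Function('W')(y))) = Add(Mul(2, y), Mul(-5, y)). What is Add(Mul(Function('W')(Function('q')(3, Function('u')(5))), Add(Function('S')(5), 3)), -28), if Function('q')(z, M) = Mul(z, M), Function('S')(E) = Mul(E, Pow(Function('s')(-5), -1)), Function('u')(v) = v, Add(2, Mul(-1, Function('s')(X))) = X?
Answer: Rational(-911, 7) ≈ -130.14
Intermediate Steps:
Function('s')(X) = Add(2, Mul(-1, X))
Function('S')(E) = Mul(Rational(1, 7), E) (Function('S')(E) = Mul(E, Pow(Add(2, Mul(-1, -5)), -1)) = Mul(E, Pow(Add(2, 5), -1)) = Mul(E, Pow(7, -1)) = Mul(E, Rational(1, 7)) = Mul(Rational(1, 7), E))
Function('q')(z, M) = Mul(M, z)
Function('W')(y) = Add(-5, Mul(Rational(-3, 2), y)) (Function('W')(y) = Add(-5, Mul(Rational(1, 2), Add(Mul(2, y), Mul(-5, y)))) = Add(-5, Mul(Rational(1, 2), Mul(-3, y))) = Add(-5, Mul(Rational(-3, 2), y)))
Add(Mul(Function('W')(Function('q')(3, Function('u')(5))), Add(Function('S')(5), 3)), -28) = Add(Mul(Add(-5, Mul(Rational(-3, 2), Mul(5, 3))), Add(Mul(Rational(1, 7), 5), 3)), -28) = Add(Mul(Add(-5, Mul(Rational(-3, 2), 15)), Add(Rational(5, 7), 3)), -28) = Add(Mul(Add(-5, Rational(-45, 2)), Rational(26, 7)), -28) = Add(Mul(Rational(-55, 2), Rational(26, 7)), -28) = Add(Rational(-715, 7), -28) = Rational(-911, 7)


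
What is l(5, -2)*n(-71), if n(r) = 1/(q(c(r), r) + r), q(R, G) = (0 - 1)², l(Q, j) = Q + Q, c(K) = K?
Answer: -⅐ ≈ -0.14286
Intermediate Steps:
l(Q, j) = 2*Q
q(R, G) = 1 (q(R, G) = (-1)² = 1)
n(r) = 1/(1 + r)
l(5, -2)*n(-71) = (2*5)/(1 - 71) = 10/(-70) = 10*(-1/70) = -⅐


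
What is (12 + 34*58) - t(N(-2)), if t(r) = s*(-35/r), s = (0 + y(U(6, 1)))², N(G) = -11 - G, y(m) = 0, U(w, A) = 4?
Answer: 1984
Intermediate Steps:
s = 0 (s = (0 + 0)² = 0² = 0)
t(r) = 0 (t(r) = 0*(-35/r) = 0)
(12 + 34*58) - t(N(-2)) = (12 + 34*58) - 1*0 = (12 + 1972) + 0 = 1984 + 0 = 1984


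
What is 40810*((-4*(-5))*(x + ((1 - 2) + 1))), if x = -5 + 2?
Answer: -2448600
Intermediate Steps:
x = -3
40810*((-4*(-5))*(x + ((1 - 2) + 1))) = 40810*((-4*(-5))*(-3 + ((1 - 2) + 1))) = 40810*(20*(-3 + (-1 + 1))) = 40810*(20*(-3 + 0)) = 40810*(20*(-3)) = 40810*(-60) = -2448600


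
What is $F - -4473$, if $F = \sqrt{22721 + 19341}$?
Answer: $4473 + \sqrt{42062} \approx 4678.1$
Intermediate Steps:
$F = \sqrt{42062} \approx 205.09$
$F - -4473 = \sqrt{42062} - -4473 = \sqrt{42062} + 4473 = 4473 + \sqrt{42062}$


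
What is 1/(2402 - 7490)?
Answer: -1/5088 ≈ -0.00019654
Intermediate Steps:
1/(2402 - 7490) = 1/(-5088) = -1/5088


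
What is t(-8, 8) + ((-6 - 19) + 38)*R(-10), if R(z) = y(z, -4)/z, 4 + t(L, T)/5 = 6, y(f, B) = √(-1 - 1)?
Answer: 10 - 13*I*√2/10 ≈ 10.0 - 1.8385*I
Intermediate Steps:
y(f, B) = I*√2 (y(f, B) = √(-2) = I*√2)
t(L, T) = 10 (t(L, T) = -20 + 5*6 = -20 + 30 = 10)
R(z) = I*√2/z (R(z) = (I*√2)/z = I*√2/z)
t(-8, 8) + ((-6 - 19) + 38)*R(-10) = 10 + ((-6 - 19) + 38)*(I*√2/(-10)) = 10 + (-25 + 38)*(I*√2*(-⅒)) = 10 + 13*(-I*√2/10) = 10 - 13*I*√2/10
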